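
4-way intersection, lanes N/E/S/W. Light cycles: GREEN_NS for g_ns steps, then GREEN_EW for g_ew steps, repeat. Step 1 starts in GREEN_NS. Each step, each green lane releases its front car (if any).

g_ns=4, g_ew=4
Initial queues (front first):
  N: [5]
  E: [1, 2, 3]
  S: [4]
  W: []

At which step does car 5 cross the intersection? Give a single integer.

Step 1 [NS]: N:car5-GO,E:wait,S:car4-GO,W:wait | queues: N=0 E=3 S=0 W=0
Step 2 [NS]: N:empty,E:wait,S:empty,W:wait | queues: N=0 E=3 S=0 W=0
Step 3 [NS]: N:empty,E:wait,S:empty,W:wait | queues: N=0 E=3 S=0 W=0
Step 4 [NS]: N:empty,E:wait,S:empty,W:wait | queues: N=0 E=3 S=0 W=0
Step 5 [EW]: N:wait,E:car1-GO,S:wait,W:empty | queues: N=0 E=2 S=0 W=0
Step 6 [EW]: N:wait,E:car2-GO,S:wait,W:empty | queues: N=0 E=1 S=0 W=0
Step 7 [EW]: N:wait,E:car3-GO,S:wait,W:empty | queues: N=0 E=0 S=0 W=0
Car 5 crosses at step 1

1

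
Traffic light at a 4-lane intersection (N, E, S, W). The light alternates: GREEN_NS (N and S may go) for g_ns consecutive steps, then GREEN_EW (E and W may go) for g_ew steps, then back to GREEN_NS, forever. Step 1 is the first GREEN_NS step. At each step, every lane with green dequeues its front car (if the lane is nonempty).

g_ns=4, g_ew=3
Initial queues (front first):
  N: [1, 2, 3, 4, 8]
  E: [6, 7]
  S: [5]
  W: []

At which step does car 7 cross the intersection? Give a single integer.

Step 1 [NS]: N:car1-GO,E:wait,S:car5-GO,W:wait | queues: N=4 E=2 S=0 W=0
Step 2 [NS]: N:car2-GO,E:wait,S:empty,W:wait | queues: N=3 E=2 S=0 W=0
Step 3 [NS]: N:car3-GO,E:wait,S:empty,W:wait | queues: N=2 E=2 S=0 W=0
Step 4 [NS]: N:car4-GO,E:wait,S:empty,W:wait | queues: N=1 E=2 S=0 W=0
Step 5 [EW]: N:wait,E:car6-GO,S:wait,W:empty | queues: N=1 E=1 S=0 W=0
Step 6 [EW]: N:wait,E:car7-GO,S:wait,W:empty | queues: N=1 E=0 S=0 W=0
Step 7 [EW]: N:wait,E:empty,S:wait,W:empty | queues: N=1 E=0 S=0 W=0
Step 8 [NS]: N:car8-GO,E:wait,S:empty,W:wait | queues: N=0 E=0 S=0 W=0
Car 7 crosses at step 6

6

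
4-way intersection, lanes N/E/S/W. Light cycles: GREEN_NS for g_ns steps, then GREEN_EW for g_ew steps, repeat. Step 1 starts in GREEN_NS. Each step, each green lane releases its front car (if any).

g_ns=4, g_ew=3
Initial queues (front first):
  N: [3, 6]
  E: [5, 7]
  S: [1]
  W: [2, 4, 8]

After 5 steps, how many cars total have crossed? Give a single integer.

Answer: 5

Derivation:
Step 1 [NS]: N:car3-GO,E:wait,S:car1-GO,W:wait | queues: N=1 E=2 S=0 W=3
Step 2 [NS]: N:car6-GO,E:wait,S:empty,W:wait | queues: N=0 E=2 S=0 W=3
Step 3 [NS]: N:empty,E:wait,S:empty,W:wait | queues: N=0 E=2 S=0 W=3
Step 4 [NS]: N:empty,E:wait,S:empty,W:wait | queues: N=0 E=2 S=0 W=3
Step 5 [EW]: N:wait,E:car5-GO,S:wait,W:car2-GO | queues: N=0 E=1 S=0 W=2
Cars crossed by step 5: 5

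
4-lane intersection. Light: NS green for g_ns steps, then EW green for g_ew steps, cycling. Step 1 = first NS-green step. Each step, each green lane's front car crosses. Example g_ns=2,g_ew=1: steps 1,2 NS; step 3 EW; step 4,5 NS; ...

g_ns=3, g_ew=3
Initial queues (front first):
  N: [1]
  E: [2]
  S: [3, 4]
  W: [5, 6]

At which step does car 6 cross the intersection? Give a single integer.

Step 1 [NS]: N:car1-GO,E:wait,S:car3-GO,W:wait | queues: N=0 E=1 S=1 W=2
Step 2 [NS]: N:empty,E:wait,S:car4-GO,W:wait | queues: N=0 E=1 S=0 W=2
Step 3 [NS]: N:empty,E:wait,S:empty,W:wait | queues: N=0 E=1 S=0 W=2
Step 4 [EW]: N:wait,E:car2-GO,S:wait,W:car5-GO | queues: N=0 E=0 S=0 W=1
Step 5 [EW]: N:wait,E:empty,S:wait,W:car6-GO | queues: N=0 E=0 S=0 W=0
Car 6 crosses at step 5

5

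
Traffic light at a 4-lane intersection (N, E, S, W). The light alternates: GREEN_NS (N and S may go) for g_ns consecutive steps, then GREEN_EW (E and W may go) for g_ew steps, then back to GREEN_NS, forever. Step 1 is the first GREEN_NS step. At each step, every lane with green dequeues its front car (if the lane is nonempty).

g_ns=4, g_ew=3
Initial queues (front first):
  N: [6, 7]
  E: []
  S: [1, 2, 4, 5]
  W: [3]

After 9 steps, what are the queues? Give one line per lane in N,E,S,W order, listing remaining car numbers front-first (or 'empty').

Step 1 [NS]: N:car6-GO,E:wait,S:car1-GO,W:wait | queues: N=1 E=0 S=3 W=1
Step 2 [NS]: N:car7-GO,E:wait,S:car2-GO,W:wait | queues: N=0 E=0 S=2 W=1
Step 3 [NS]: N:empty,E:wait,S:car4-GO,W:wait | queues: N=0 E=0 S=1 W=1
Step 4 [NS]: N:empty,E:wait,S:car5-GO,W:wait | queues: N=0 E=0 S=0 W=1
Step 5 [EW]: N:wait,E:empty,S:wait,W:car3-GO | queues: N=0 E=0 S=0 W=0

N: empty
E: empty
S: empty
W: empty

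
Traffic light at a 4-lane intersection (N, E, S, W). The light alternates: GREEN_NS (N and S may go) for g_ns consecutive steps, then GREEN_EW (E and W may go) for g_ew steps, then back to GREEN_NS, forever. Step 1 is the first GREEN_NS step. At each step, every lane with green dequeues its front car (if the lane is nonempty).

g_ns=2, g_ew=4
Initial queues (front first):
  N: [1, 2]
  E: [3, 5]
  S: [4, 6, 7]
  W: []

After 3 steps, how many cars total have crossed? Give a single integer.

Answer: 5

Derivation:
Step 1 [NS]: N:car1-GO,E:wait,S:car4-GO,W:wait | queues: N=1 E=2 S=2 W=0
Step 2 [NS]: N:car2-GO,E:wait,S:car6-GO,W:wait | queues: N=0 E=2 S=1 W=0
Step 3 [EW]: N:wait,E:car3-GO,S:wait,W:empty | queues: N=0 E=1 S=1 W=0
Cars crossed by step 3: 5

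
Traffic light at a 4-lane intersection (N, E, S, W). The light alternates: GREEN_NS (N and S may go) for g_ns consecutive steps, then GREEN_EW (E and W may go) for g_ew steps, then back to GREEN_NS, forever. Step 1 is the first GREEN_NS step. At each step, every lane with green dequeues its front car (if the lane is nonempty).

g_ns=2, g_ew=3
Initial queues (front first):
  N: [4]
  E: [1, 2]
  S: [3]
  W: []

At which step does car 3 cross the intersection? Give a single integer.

Step 1 [NS]: N:car4-GO,E:wait,S:car3-GO,W:wait | queues: N=0 E=2 S=0 W=0
Step 2 [NS]: N:empty,E:wait,S:empty,W:wait | queues: N=0 E=2 S=0 W=0
Step 3 [EW]: N:wait,E:car1-GO,S:wait,W:empty | queues: N=0 E=1 S=0 W=0
Step 4 [EW]: N:wait,E:car2-GO,S:wait,W:empty | queues: N=0 E=0 S=0 W=0
Car 3 crosses at step 1

1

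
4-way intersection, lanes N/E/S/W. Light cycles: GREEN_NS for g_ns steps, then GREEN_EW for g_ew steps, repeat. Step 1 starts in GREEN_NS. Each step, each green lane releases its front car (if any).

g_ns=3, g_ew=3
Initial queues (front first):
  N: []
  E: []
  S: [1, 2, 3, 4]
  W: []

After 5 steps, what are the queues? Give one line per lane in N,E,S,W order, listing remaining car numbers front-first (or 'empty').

Step 1 [NS]: N:empty,E:wait,S:car1-GO,W:wait | queues: N=0 E=0 S=3 W=0
Step 2 [NS]: N:empty,E:wait,S:car2-GO,W:wait | queues: N=0 E=0 S=2 W=0
Step 3 [NS]: N:empty,E:wait,S:car3-GO,W:wait | queues: N=0 E=0 S=1 W=0
Step 4 [EW]: N:wait,E:empty,S:wait,W:empty | queues: N=0 E=0 S=1 W=0
Step 5 [EW]: N:wait,E:empty,S:wait,W:empty | queues: N=0 E=0 S=1 W=0

N: empty
E: empty
S: 4
W: empty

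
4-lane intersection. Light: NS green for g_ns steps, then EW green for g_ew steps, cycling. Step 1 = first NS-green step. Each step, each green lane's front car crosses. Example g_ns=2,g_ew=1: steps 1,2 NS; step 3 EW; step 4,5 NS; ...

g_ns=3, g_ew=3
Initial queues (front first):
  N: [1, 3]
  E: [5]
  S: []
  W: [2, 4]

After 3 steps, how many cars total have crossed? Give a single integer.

Step 1 [NS]: N:car1-GO,E:wait,S:empty,W:wait | queues: N=1 E=1 S=0 W=2
Step 2 [NS]: N:car3-GO,E:wait,S:empty,W:wait | queues: N=0 E=1 S=0 W=2
Step 3 [NS]: N:empty,E:wait,S:empty,W:wait | queues: N=0 E=1 S=0 W=2
Cars crossed by step 3: 2

Answer: 2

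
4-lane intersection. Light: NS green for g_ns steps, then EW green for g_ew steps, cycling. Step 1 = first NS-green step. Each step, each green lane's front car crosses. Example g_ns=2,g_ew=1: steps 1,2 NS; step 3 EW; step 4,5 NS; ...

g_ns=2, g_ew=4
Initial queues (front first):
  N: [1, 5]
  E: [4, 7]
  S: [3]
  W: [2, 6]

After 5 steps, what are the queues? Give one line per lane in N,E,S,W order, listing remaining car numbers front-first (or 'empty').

Step 1 [NS]: N:car1-GO,E:wait,S:car3-GO,W:wait | queues: N=1 E=2 S=0 W=2
Step 2 [NS]: N:car5-GO,E:wait,S:empty,W:wait | queues: N=0 E=2 S=0 W=2
Step 3 [EW]: N:wait,E:car4-GO,S:wait,W:car2-GO | queues: N=0 E=1 S=0 W=1
Step 4 [EW]: N:wait,E:car7-GO,S:wait,W:car6-GO | queues: N=0 E=0 S=0 W=0

N: empty
E: empty
S: empty
W: empty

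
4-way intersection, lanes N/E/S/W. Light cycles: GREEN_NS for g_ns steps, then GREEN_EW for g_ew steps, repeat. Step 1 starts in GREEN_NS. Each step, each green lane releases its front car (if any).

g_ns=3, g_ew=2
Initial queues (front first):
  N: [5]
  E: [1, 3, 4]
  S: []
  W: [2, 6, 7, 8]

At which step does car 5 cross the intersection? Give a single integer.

Step 1 [NS]: N:car5-GO,E:wait,S:empty,W:wait | queues: N=0 E=3 S=0 W=4
Step 2 [NS]: N:empty,E:wait,S:empty,W:wait | queues: N=0 E=3 S=0 W=4
Step 3 [NS]: N:empty,E:wait,S:empty,W:wait | queues: N=0 E=3 S=0 W=4
Step 4 [EW]: N:wait,E:car1-GO,S:wait,W:car2-GO | queues: N=0 E=2 S=0 W=3
Step 5 [EW]: N:wait,E:car3-GO,S:wait,W:car6-GO | queues: N=0 E=1 S=0 W=2
Step 6 [NS]: N:empty,E:wait,S:empty,W:wait | queues: N=0 E=1 S=0 W=2
Step 7 [NS]: N:empty,E:wait,S:empty,W:wait | queues: N=0 E=1 S=0 W=2
Step 8 [NS]: N:empty,E:wait,S:empty,W:wait | queues: N=0 E=1 S=0 W=2
Step 9 [EW]: N:wait,E:car4-GO,S:wait,W:car7-GO | queues: N=0 E=0 S=0 W=1
Step 10 [EW]: N:wait,E:empty,S:wait,W:car8-GO | queues: N=0 E=0 S=0 W=0
Car 5 crosses at step 1

1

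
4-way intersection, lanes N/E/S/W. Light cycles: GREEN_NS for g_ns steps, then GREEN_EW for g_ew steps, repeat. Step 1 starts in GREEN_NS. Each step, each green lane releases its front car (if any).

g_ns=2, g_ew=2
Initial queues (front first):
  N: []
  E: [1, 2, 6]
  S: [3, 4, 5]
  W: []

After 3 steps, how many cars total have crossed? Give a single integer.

Step 1 [NS]: N:empty,E:wait,S:car3-GO,W:wait | queues: N=0 E=3 S=2 W=0
Step 2 [NS]: N:empty,E:wait,S:car4-GO,W:wait | queues: N=0 E=3 S=1 W=0
Step 3 [EW]: N:wait,E:car1-GO,S:wait,W:empty | queues: N=0 E=2 S=1 W=0
Cars crossed by step 3: 3

Answer: 3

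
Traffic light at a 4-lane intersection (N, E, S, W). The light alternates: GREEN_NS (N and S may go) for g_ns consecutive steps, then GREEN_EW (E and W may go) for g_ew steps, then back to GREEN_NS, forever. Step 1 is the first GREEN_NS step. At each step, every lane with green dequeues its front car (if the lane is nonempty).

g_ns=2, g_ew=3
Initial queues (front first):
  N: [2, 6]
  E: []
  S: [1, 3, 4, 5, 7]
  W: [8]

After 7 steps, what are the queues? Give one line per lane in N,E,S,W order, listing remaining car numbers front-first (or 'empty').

Step 1 [NS]: N:car2-GO,E:wait,S:car1-GO,W:wait | queues: N=1 E=0 S=4 W=1
Step 2 [NS]: N:car6-GO,E:wait,S:car3-GO,W:wait | queues: N=0 E=0 S=3 W=1
Step 3 [EW]: N:wait,E:empty,S:wait,W:car8-GO | queues: N=0 E=0 S=3 W=0
Step 4 [EW]: N:wait,E:empty,S:wait,W:empty | queues: N=0 E=0 S=3 W=0
Step 5 [EW]: N:wait,E:empty,S:wait,W:empty | queues: N=0 E=0 S=3 W=0
Step 6 [NS]: N:empty,E:wait,S:car4-GO,W:wait | queues: N=0 E=0 S=2 W=0
Step 7 [NS]: N:empty,E:wait,S:car5-GO,W:wait | queues: N=0 E=0 S=1 W=0

N: empty
E: empty
S: 7
W: empty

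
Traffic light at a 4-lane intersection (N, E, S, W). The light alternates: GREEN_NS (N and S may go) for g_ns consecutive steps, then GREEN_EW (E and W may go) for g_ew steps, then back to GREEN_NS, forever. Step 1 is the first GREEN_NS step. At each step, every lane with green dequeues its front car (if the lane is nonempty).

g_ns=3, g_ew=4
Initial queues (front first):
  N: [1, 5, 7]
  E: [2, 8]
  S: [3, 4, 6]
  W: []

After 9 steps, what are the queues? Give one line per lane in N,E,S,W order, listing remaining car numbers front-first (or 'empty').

Step 1 [NS]: N:car1-GO,E:wait,S:car3-GO,W:wait | queues: N=2 E=2 S=2 W=0
Step 2 [NS]: N:car5-GO,E:wait,S:car4-GO,W:wait | queues: N=1 E=2 S=1 W=0
Step 3 [NS]: N:car7-GO,E:wait,S:car6-GO,W:wait | queues: N=0 E=2 S=0 W=0
Step 4 [EW]: N:wait,E:car2-GO,S:wait,W:empty | queues: N=0 E=1 S=0 W=0
Step 5 [EW]: N:wait,E:car8-GO,S:wait,W:empty | queues: N=0 E=0 S=0 W=0

N: empty
E: empty
S: empty
W: empty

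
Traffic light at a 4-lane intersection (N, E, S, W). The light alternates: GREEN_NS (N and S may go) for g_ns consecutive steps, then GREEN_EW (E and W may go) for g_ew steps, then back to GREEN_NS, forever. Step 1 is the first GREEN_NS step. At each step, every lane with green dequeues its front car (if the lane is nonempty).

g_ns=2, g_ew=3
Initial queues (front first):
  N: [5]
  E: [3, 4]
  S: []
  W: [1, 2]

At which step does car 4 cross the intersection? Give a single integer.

Step 1 [NS]: N:car5-GO,E:wait,S:empty,W:wait | queues: N=0 E=2 S=0 W=2
Step 2 [NS]: N:empty,E:wait,S:empty,W:wait | queues: N=0 E=2 S=0 W=2
Step 3 [EW]: N:wait,E:car3-GO,S:wait,W:car1-GO | queues: N=0 E=1 S=0 W=1
Step 4 [EW]: N:wait,E:car4-GO,S:wait,W:car2-GO | queues: N=0 E=0 S=0 W=0
Car 4 crosses at step 4

4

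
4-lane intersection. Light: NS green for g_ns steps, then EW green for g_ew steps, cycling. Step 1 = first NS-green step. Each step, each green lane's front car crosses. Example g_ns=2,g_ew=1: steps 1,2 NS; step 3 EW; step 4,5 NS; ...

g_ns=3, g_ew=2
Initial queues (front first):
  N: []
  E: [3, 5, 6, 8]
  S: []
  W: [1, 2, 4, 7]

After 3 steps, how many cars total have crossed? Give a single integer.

Step 1 [NS]: N:empty,E:wait,S:empty,W:wait | queues: N=0 E=4 S=0 W=4
Step 2 [NS]: N:empty,E:wait,S:empty,W:wait | queues: N=0 E=4 S=0 W=4
Step 3 [NS]: N:empty,E:wait,S:empty,W:wait | queues: N=0 E=4 S=0 W=4
Cars crossed by step 3: 0

Answer: 0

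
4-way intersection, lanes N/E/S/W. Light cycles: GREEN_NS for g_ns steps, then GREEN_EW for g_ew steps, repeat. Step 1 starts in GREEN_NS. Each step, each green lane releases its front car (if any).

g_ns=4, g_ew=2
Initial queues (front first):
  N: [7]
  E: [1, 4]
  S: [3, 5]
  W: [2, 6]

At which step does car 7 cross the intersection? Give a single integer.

Step 1 [NS]: N:car7-GO,E:wait,S:car3-GO,W:wait | queues: N=0 E=2 S=1 W=2
Step 2 [NS]: N:empty,E:wait,S:car5-GO,W:wait | queues: N=0 E=2 S=0 W=2
Step 3 [NS]: N:empty,E:wait,S:empty,W:wait | queues: N=0 E=2 S=0 W=2
Step 4 [NS]: N:empty,E:wait,S:empty,W:wait | queues: N=0 E=2 S=0 W=2
Step 5 [EW]: N:wait,E:car1-GO,S:wait,W:car2-GO | queues: N=0 E=1 S=0 W=1
Step 6 [EW]: N:wait,E:car4-GO,S:wait,W:car6-GO | queues: N=0 E=0 S=0 W=0
Car 7 crosses at step 1

1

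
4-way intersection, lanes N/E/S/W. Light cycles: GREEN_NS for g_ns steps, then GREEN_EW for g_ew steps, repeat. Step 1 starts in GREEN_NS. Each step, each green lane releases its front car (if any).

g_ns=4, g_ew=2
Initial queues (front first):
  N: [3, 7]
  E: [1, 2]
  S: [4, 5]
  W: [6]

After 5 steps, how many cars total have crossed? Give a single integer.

Step 1 [NS]: N:car3-GO,E:wait,S:car4-GO,W:wait | queues: N=1 E=2 S=1 W=1
Step 2 [NS]: N:car7-GO,E:wait,S:car5-GO,W:wait | queues: N=0 E=2 S=0 W=1
Step 3 [NS]: N:empty,E:wait,S:empty,W:wait | queues: N=0 E=2 S=0 W=1
Step 4 [NS]: N:empty,E:wait,S:empty,W:wait | queues: N=0 E=2 S=0 W=1
Step 5 [EW]: N:wait,E:car1-GO,S:wait,W:car6-GO | queues: N=0 E=1 S=0 W=0
Cars crossed by step 5: 6

Answer: 6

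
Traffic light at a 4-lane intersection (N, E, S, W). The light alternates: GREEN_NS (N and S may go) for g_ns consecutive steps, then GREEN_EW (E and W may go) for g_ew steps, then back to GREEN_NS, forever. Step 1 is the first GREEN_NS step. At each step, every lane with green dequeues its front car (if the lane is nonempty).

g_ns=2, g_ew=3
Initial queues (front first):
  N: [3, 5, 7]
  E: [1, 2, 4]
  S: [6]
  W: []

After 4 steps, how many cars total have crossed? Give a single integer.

Step 1 [NS]: N:car3-GO,E:wait,S:car6-GO,W:wait | queues: N=2 E=3 S=0 W=0
Step 2 [NS]: N:car5-GO,E:wait,S:empty,W:wait | queues: N=1 E=3 S=0 W=0
Step 3 [EW]: N:wait,E:car1-GO,S:wait,W:empty | queues: N=1 E=2 S=0 W=0
Step 4 [EW]: N:wait,E:car2-GO,S:wait,W:empty | queues: N=1 E=1 S=0 W=0
Cars crossed by step 4: 5

Answer: 5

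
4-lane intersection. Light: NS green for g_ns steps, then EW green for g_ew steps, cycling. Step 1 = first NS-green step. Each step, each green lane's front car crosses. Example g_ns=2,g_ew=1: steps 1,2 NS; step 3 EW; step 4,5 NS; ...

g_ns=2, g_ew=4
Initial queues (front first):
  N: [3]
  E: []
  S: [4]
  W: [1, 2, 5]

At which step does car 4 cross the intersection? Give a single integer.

Step 1 [NS]: N:car3-GO,E:wait,S:car4-GO,W:wait | queues: N=0 E=0 S=0 W=3
Step 2 [NS]: N:empty,E:wait,S:empty,W:wait | queues: N=0 E=0 S=0 W=3
Step 3 [EW]: N:wait,E:empty,S:wait,W:car1-GO | queues: N=0 E=0 S=0 W=2
Step 4 [EW]: N:wait,E:empty,S:wait,W:car2-GO | queues: N=0 E=0 S=0 W=1
Step 5 [EW]: N:wait,E:empty,S:wait,W:car5-GO | queues: N=0 E=0 S=0 W=0
Car 4 crosses at step 1

1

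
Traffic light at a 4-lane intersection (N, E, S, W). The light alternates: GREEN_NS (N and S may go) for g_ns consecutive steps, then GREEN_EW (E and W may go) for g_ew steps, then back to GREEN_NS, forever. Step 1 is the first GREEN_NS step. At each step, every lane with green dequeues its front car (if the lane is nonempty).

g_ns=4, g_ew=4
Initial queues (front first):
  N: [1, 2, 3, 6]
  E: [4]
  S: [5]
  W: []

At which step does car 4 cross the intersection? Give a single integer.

Step 1 [NS]: N:car1-GO,E:wait,S:car5-GO,W:wait | queues: N=3 E=1 S=0 W=0
Step 2 [NS]: N:car2-GO,E:wait,S:empty,W:wait | queues: N=2 E=1 S=0 W=0
Step 3 [NS]: N:car3-GO,E:wait,S:empty,W:wait | queues: N=1 E=1 S=0 W=0
Step 4 [NS]: N:car6-GO,E:wait,S:empty,W:wait | queues: N=0 E=1 S=0 W=0
Step 5 [EW]: N:wait,E:car4-GO,S:wait,W:empty | queues: N=0 E=0 S=0 W=0
Car 4 crosses at step 5

5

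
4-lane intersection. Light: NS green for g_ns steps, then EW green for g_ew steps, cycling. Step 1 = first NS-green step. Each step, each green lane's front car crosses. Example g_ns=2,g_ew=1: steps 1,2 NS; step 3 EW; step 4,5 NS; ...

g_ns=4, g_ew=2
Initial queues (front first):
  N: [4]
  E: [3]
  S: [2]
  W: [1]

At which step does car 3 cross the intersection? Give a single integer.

Step 1 [NS]: N:car4-GO,E:wait,S:car2-GO,W:wait | queues: N=0 E=1 S=0 W=1
Step 2 [NS]: N:empty,E:wait,S:empty,W:wait | queues: N=0 E=1 S=0 W=1
Step 3 [NS]: N:empty,E:wait,S:empty,W:wait | queues: N=0 E=1 S=0 W=1
Step 4 [NS]: N:empty,E:wait,S:empty,W:wait | queues: N=0 E=1 S=0 W=1
Step 5 [EW]: N:wait,E:car3-GO,S:wait,W:car1-GO | queues: N=0 E=0 S=0 W=0
Car 3 crosses at step 5

5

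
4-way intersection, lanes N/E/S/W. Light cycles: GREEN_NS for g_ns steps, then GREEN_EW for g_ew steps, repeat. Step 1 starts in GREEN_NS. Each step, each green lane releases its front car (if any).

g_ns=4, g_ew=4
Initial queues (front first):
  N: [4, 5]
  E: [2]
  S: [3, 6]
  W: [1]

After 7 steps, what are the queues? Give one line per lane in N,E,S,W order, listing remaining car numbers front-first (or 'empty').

Step 1 [NS]: N:car4-GO,E:wait,S:car3-GO,W:wait | queues: N=1 E=1 S=1 W=1
Step 2 [NS]: N:car5-GO,E:wait,S:car6-GO,W:wait | queues: N=0 E=1 S=0 W=1
Step 3 [NS]: N:empty,E:wait,S:empty,W:wait | queues: N=0 E=1 S=0 W=1
Step 4 [NS]: N:empty,E:wait,S:empty,W:wait | queues: N=0 E=1 S=0 W=1
Step 5 [EW]: N:wait,E:car2-GO,S:wait,W:car1-GO | queues: N=0 E=0 S=0 W=0

N: empty
E: empty
S: empty
W: empty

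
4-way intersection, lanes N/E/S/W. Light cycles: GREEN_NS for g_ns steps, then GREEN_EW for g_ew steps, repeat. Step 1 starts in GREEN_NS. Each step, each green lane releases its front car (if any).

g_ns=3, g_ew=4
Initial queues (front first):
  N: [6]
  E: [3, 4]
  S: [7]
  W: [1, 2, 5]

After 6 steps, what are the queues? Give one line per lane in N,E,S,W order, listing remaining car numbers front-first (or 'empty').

Step 1 [NS]: N:car6-GO,E:wait,S:car7-GO,W:wait | queues: N=0 E=2 S=0 W=3
Step 2 [NS]: N:empty,E:wait,S:empty,W:wait | queues: N=0 E=2 S=0 W=3
Step 3 [NS]: N:empty,E:wait,S:empty,W:wait | queues: N=0 E=2 S=0 W=3
Step 4 [EW]: N:wait,E:car3-GO,S:wait,W:car1-GO | queues: N=0 E=1 S=0 W=2
Step 5 [EW]: N:wait,E:car4-GO,S:wait,W:car2-GO | queues: N=0 E=0 S=0 W=1
Step 6 [EW]: N:wait,E:empty,S:wait,W:car5-GO | queues: N=0 E=0 S=0 W=0

N: empty
E: empty
S: empty
W: empty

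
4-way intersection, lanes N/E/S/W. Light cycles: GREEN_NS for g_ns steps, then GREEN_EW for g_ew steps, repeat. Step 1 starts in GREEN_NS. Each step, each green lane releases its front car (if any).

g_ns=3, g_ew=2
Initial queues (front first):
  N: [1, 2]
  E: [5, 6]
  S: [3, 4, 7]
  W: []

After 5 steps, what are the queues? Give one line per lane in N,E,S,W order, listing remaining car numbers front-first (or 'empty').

Step 1 [NS]: N:car1-GO,E:wait,S:car3-GO,W:wait | queues: N=1 E=2 S=2 W=0
Step 2 [NS]: N:car2-GO,E:wait,S:car4-GO,W:wait | queues: N=0 E=2 S=1 W=0
Step 3 [NS]: N:empty,E:wait,S:car7-GO,W:wait | queues: N=0 E=2 S=0 W=0
Step 4 [EW]: N:wait,E:car5-GO,S:wait,W:empty | queues: N=0 E=1 S=0 W=0
Step 5 [EW]: N:wait,E:car6-GO,S:wait,W:empty | queues: N=0 E=0 S=0 W=0

N: empty
E: empty
S: empty
W: empty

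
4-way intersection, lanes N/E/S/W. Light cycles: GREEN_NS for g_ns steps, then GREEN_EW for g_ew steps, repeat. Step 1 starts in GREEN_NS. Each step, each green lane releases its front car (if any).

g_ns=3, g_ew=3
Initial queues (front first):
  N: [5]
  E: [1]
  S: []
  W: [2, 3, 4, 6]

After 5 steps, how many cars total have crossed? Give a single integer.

Step 1 [NS]: N:car5-GO,E:wait,S:empty,W:wait | queues: N=0 E=1 S=0 W=4
Step 2 [NS]: N:empty,E:wait,S:empty,W:wait | queues: N=0 E=1 S=0 W=4
Step 3 [NS]: N:empty,E:wait,S:empty,W:wait | queues: N=0 E=1 S=0 W=4
Step 4 [EW]: N:wait,E:car1-GO,S:wait,W:car2-GO | queues: N=0 E=0 S=0 W=3
Step 5 [EW]: N:wait,E:empty,S:wait,W:car3-GO | queues: N=0 E=0 S=0 W=2
Cars crossed by step 5: 4

Answer: 4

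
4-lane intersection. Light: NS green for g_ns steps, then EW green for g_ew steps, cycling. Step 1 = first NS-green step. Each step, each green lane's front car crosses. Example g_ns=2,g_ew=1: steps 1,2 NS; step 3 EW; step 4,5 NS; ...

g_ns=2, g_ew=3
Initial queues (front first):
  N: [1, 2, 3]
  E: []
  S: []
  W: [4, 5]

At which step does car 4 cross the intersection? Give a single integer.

Step 1 [NS]: N:car1-GO,E:wait,S:empty,W:wait | queues: N=2 E=0 S=0 W=2
Step 2 [NS]: N:car2-GO,E:wait,S:empty,W:wait | queues: N=1 E=0 S=0 W=2
Step 3 [EW]: N:wait,E:empty,S:wait,W:car4-GO | queues: N=1 E=0 S=0 W=1
Step 4 [EW]: N:wait,E:empty,S:wait,W:car5-GO | queues: N=1 E=0 S=0 W=0
Step 5 [EW]: N:wait,E:empty,S:wait,W:empty | queues: N=1 E=0 S=0 W=0
Step 6 [NS]: N:car3-GO,E:wait,S:empty,W:wait | queues: N=0 E=0 S=0 W=0
Car 4 crosses at step 3

3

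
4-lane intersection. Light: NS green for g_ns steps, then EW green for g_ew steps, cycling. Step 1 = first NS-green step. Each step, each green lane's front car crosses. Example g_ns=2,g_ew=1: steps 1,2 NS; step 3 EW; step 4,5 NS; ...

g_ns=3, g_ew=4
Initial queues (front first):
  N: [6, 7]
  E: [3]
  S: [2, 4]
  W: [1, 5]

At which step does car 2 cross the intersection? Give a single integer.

Step 1 [NS]: N:car6-GO,E:wait,S:car2-GO,W:wait | queues: N=1 E=1 S=1 W=2
Step 2 [NS]: N:car7-GO,E:wait,S:car4-GO,W:wait | queues: N=0 E=1 S=0 W=2
Step 3 [NS]: N:empty,E:wait,S:empty,W:wait | queues: N=0 E=1 S=0 W=2
Step 4 [EW]: N:wait,E:car3-GO,S:wait,W:car1-GO | queues: N=0 E=0 S=0 W=1
Step 5 [EW]: N:wait,E:empty,S:wait,W:car5-GO | queues: N=0 E=0 S=0 W=0
Car 2 crosses at step 1

1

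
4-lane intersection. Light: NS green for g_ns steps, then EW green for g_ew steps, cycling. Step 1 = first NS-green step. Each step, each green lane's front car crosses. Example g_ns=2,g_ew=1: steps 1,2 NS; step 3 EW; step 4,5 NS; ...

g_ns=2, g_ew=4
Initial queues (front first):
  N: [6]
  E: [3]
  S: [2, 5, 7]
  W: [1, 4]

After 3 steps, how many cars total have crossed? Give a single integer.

Step 1 [NS]: N:car6-GO,E:wait,S:car2-GO,W:wait | queues: N=0 E=1 S=2 W=2
Step 2 [NS]: N:empty,E:wait,S:car5-GO,W:wait | queues: N=0 E=1 S=1 W=2
Step 3 [EW]: N:wait,E:car3-GO,S:wait,W:car1-GO | queues: N=0 E=0 S=1 W=1
Cars crossed by step 3: 5

Answer: 5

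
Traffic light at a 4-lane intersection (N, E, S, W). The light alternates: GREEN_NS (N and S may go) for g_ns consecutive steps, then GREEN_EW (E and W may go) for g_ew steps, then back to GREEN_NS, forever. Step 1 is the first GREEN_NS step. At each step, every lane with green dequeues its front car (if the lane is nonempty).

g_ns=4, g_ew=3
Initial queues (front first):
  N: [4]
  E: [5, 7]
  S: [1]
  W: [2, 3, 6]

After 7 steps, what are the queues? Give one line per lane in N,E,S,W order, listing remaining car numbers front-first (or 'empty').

Step 1 [NS]: N:car4-GO,E:wait,S:car1-GO,W:wait | queues: N=0 E=2 S=0 W=3
Step 2 [NS]: N:empty,E:wait,S:empty,W:wait | queues: N=0 E=2 S=0 W=3
Step 3 [NS]: N:empty,E:wait,S:empty,W:wait | queues: N=0 E=2 S=0 W=3
Step 4 [NS]: N:empty,E:wait,S:empty,W:wait | queues: N=0 E=2 S=0 W=3
Step 5 [EW]: N:wait,E:car5-GO,S:wait,W:car2-GO | queues: N=0 E=1 S=0 W=2
Step 6 [EW]: N:wait,E:car7-GO,S:wait,W:car3-GO | queues: N=0 E=0 S=0 W=1
Step 7 [EW]: N:wait,E:empty,S:wait,W:car6-GO | queues: N=0 E=0 S=0 W=0

N: empty
E: empty
S: empty
W: empty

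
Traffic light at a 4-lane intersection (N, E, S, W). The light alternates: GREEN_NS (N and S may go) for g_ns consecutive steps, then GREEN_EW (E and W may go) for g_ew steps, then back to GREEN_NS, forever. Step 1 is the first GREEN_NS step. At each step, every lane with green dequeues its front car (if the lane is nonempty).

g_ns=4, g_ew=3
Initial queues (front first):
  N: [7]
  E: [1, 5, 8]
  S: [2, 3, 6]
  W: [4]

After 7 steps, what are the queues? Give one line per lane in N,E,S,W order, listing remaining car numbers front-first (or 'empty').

Step 1 [NS]: N:car7-GO,E:wait,S:car2-GO,W:wait | queues: N=0 E=3 S=2 W=1
Step 2 [NS]: N:empty,E:wait,S:car3-GO,W:wait | queues: N=0 E=3 S=1 W=1
Step 3 [NS]: N:empty,E:wait,S:car6-GO,W:wait | queues: N=0 E=3 S=0 W=1
Step 4 [NS]: N:empty,E:wait,S:empty,W:wait | queues: N=0 E=3 S=0 W=1
Step 5 [EW]: N:wait,E:car1-GO,S:wait,W:car4-GO | queues: N=0 E=2 S=0 W=0
Step 6 [EW]: N:wait,E:car5-GO,S:wait,W:empty | queues: N=0 E=1 S=0 W=0
Step 7 [EW]: N:wait,E:car8-GO,S:wait,W:empty | queues: N=0 E=0 S=0 W=0

N: empty
E: empty
S: empty
W: empty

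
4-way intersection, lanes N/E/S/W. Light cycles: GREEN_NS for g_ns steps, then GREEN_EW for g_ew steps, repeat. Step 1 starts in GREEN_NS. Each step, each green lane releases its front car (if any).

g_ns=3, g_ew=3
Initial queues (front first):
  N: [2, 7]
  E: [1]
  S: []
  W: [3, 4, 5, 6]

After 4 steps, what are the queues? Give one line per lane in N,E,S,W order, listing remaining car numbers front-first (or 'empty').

Step 1 [NS]: N:car2-GO,E:wait,S:empty,W:wait | queues: N=1 E=1 S=0 W=4
Step 2 [NS]: N:car7-GO,E:wait,S:empty,W:wait | queues: N=0 E=1 S=0 W=4
Step 3 [NS]: N:empty,E:wait,S:empty,W:wait | queues: N=0 E=1 S=0 W=4
Step 4 [EW]: N:wait,E:car1-GO,S:wait,W:car3-GO | queues: N=0 E=0 S=0 W=3

N: empty
E: empty
S: empty
W: 4 5 6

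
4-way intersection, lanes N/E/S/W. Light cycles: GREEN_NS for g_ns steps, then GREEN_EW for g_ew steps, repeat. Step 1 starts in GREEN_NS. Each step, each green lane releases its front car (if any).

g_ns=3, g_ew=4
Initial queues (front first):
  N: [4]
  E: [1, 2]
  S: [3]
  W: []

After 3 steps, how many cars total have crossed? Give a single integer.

Answer: 2

Derivation:
Step 1 [NS]: N:car4-GO,E:wait,S:car3-GO,W:wait | queues: N=0 E=2 S=0 W=0
Step 2 [NS]: N:empty,E:wait,S:empty,W:wait | queues: N=0 E=2 S=0 W=0
Step 3 [NS]: N:empty,E:wait,S:empty,W:wait | queues: N=0 E=2 S=0 W=0
Cars crossed by step 3: 2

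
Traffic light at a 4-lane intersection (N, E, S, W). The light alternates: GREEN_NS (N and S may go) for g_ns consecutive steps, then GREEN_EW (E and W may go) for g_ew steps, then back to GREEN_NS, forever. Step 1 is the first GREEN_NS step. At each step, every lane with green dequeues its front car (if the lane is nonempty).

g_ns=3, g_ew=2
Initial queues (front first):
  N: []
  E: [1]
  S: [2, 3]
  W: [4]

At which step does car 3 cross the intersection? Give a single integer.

Step 1 [NS]: N:empty,E:wait,S:car2-GO,W:wait | queues: N=0 E=1 S=1 W=1
Step 2 [NS]: N:empty,E:wait,S:car3-GO,W:wait | queues: N=0 E=1 S=0 W=1
Step 3 [NS]: N:empty,E:wait,S:empty,W:wait | queues: N=0 E=1 S=0 W=1
Step 4 [EW]: N:wait,E:car1-GO,S:wait,W:car4-GO | queues: N=0 E=0 S=0 W=0
Car 3 crosses at step 2

2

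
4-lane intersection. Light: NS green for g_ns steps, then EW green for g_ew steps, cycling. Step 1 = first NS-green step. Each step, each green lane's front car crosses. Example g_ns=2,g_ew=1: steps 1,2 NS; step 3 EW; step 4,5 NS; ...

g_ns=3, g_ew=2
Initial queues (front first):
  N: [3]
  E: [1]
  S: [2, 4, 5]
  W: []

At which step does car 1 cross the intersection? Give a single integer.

Step 1 [NS]: N:car3-GO,E:wait,S:car2-GO,W:wait | queues: N=0 E=1 S=2 W=0
Step 2 [NS]: N:empty,E:wait,S:car4-GO,W:wait | queues: N=0 E=1 S=1 W=0
Step 3 [NS]: N:empty,E:wait,S:car5-GO,W:wait | queues: N=0 E=1 S=0 W=0
Step 4 [EW]: N:wait,E:car1-GO,S:wait,W:empty | queues: N=0 E=0 S=0 W=0
Car 1 crosses at step 4

4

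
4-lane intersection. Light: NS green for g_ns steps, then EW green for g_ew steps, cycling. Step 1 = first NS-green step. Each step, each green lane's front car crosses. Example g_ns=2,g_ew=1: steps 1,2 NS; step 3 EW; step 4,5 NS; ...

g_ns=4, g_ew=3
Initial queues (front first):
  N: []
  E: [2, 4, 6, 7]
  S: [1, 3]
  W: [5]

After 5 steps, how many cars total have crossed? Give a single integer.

Answer: 4

Derivation:
Step 1 [NS]: N:empty,E:wait,S:car1-GO,W:wait | queues: N=0 E=4 S=1 W=1
Step 2 [NS]: N:empty,E:wait,S:car3-GO,W:wait | queues: N=0 E=4 S=0 W=1
Step 3 [NS]: N:empty,E:wait,S:empty,W:wait | queues: N=0 E=4 S=0 W=1
Step 4 [NS]: N:empty,E:wait,S:empty,W:wait | queues: N=0 E=4 S=0 W=1
Step 5 [EW]: N:wait,E:car2-GO,S:wait,W:car5-GO | queues: N=0 E=3 S=0 W=0
Cars crossed by step 5: 4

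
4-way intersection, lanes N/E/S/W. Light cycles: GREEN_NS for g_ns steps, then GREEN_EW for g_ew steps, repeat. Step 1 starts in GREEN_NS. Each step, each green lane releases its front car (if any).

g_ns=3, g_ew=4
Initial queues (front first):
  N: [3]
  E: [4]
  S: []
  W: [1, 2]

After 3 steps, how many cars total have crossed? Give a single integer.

Step 1 [NS]: N:car3-GO,E:wait,S:empty,W:wait | queues: N=0 E=1 S=0 W=2
Step 2 [NS]: N:empty,E:wait,S:empty,W:wait | queues: N=0 E=1 S=0 W=2
Step 3 [NS]: N:empty,E:wait,S:empty,W:wait | queues: N=0 E=1 S=0 W=2
Cars crossed by step 3: 1

Answer: 1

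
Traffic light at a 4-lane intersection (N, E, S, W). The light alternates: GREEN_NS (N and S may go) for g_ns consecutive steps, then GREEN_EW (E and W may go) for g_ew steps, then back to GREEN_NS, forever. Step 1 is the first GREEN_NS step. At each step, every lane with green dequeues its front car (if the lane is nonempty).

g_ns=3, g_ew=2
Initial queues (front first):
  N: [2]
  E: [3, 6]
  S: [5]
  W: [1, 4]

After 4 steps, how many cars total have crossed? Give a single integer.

Answer: 4

Derivation:
Step 1 [NS]: N:car2-GO,E:wait,S:car5-GO,W:wait | queues: N=0 E=2 S=0 W=2
Step 2 [NS]: N:empty,E:wait,S:empty,W:wait | queues: N=0 E=2 S=0 W=2
Step 3 [NS]: N:empty,E:wait,S:empty,W:wait | queues: N=0 E=2 S=0 W=2
Step 4 [EW]: N:wait,E:car3-GO,S:wait,W:car1-GO | queues: N=0 E=1 S=0 W=1
Cars crossed by step 4: 4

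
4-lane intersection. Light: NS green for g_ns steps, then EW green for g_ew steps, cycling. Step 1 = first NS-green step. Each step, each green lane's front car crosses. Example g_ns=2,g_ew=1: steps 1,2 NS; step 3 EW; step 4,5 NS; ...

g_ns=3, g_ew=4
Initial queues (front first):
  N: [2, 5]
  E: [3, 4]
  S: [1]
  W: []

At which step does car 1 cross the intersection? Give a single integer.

Step 1 [NS]: N:car2-GO,E:wait,S:car1-GO,W:wait | queues: N=1 E=2 S=0 W=0
Step 2 [NS]: N:car5-GO,E:wait,S:empty,W:wait | queues: N=0 E=2 S=0 W=0
Step 3 [NS]: N:empty,E:wait,S:empty,W:wait | queues: N=0 E=2 S=0 W=0
Step 4 [EW]: N:wait,E:car3-GO,S:wait,W:empty | queues: N=0 E=1 S=0 W=0
Step 5 [EW]: N:wait,E:car4-GO,S:wait,W:empty | queues: N=0 E=0 S=0 W=0
Car 1 crosses at step 1

1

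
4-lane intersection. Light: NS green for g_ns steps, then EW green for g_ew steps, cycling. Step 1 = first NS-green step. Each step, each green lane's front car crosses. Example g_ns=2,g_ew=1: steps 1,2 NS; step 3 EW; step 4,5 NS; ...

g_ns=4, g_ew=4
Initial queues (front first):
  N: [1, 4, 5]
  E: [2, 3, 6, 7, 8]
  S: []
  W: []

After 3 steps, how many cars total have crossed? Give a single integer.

Step 1 [NS]: N:car1-GO,E:wait,S:empty,W:wait | queues: N=2 E=5 S=0 W=0
Step 2 [NS]: N:car4-GO,E:wait,S:empty,W:wait | queues: N=1 E=5 S=0 W=0
Step 3 [NS]: N:car5-GO,E:wait,S:empty,W:wait | queues: N=0 E=5 S=0 W=0
Cars crossed by step 3: 3

Answer: 3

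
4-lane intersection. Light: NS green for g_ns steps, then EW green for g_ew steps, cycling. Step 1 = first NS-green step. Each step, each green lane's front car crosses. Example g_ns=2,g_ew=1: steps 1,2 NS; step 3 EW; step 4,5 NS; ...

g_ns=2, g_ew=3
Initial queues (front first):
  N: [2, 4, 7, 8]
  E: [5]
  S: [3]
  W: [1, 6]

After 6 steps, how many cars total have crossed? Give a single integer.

Answer: 7

Derivation:
Step 1 [NS]: N:car2-GO,E:wait,S:car3-GO,W:wait | queues: N=3 E=1 S=0 W=2
Step 2 [NS]: N:car4-GO,E:wait,S:empty,W:wait | queues: N=2 E=1 S=0 W=2
Step 3 [EW]: N:wait,E:car5-GO,S:wait,W:car1-GO | queues: N=2 E=0 S=0 W=1
Step 4 [EW]: N:wait,E:empty,S:wait,W:car6-GO | queues: N=2 E=0 S=0 W=0
Step 5 [EW]: N:wait,E:empty,S:wait,W:empty | queues: N=2 E=0 S=0 W=0
Step 6 [NS]: N:car7-GO,E:wait,S:empty,W:wait | queues: N=1 E=0 S=0 W=0
Cars crossed by step 6: 7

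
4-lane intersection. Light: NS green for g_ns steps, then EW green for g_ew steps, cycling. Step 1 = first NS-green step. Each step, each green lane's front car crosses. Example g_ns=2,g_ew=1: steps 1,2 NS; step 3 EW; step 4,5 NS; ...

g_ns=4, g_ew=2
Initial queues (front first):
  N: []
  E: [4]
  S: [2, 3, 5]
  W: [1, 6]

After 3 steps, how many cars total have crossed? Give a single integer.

Answer: 3

Derivation:
Step 1 [NS]: N:empty,E:wait,S:car2-GO,W:wait | queues: N=0 E=1 S=2 W=2
Step 2 [NS]: N:empty,E:wait,S:car3-GO,W:wait | queues: N=0 E=1 S=1 W=2
Step 3 [NS]: N:empty,E:wait,S:car5-GO,W:wait | queues: N=0 E=1 S=0 W=2
Cars crossed by step 3: 3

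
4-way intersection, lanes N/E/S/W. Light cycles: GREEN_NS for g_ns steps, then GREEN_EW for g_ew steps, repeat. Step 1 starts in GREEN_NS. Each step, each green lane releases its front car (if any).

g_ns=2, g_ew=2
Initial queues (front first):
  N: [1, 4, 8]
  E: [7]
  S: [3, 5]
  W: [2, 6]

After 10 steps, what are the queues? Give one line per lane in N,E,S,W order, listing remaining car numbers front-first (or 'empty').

Step 1 [NS]: N:car1-GO,E:wait,S:car3-GO,W:wait | queues: N=2 E=1 S=1 W=2
Step 2 [NS]: N:car4-GO,E:wait,S:car5-GO,W:wait | queues: N=1 E=1 S=0 W=2
Step 3 [EW]: N:wait,E:car7-GO,S:wait,W:car2-GO | queues: N=1 E=0 S=0 W=1
Step 4 [EW]: N:wait,E:empty,S:wait,W:car6-GO | queues: N=1 E=0 S=0 W=0
Step 5 [NS]: N:car8-GO,E:wait,S:empty,W:wait | queues: N=0 E=0 S=0 W=0

N: empty
E: empty
S: empty
W: empty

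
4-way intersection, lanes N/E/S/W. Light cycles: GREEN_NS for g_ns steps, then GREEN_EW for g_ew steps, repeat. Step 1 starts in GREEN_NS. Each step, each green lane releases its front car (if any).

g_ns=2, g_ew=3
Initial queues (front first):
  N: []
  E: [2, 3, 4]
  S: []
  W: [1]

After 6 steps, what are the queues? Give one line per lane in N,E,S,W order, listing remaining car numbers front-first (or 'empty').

Step 1 [NS]: N:empty,E:wait,S:empty,W:wait | queues: N=0 E=3 S=0 W=1
Step 2 [NS]: N:empty,E:wait,S:empty,W:wait | queues: N=0 E=3 S=0 W=1
Step 3 [EW]: N:wait,E:car2-GO,S:wait,W:car1-GO | queues: N=0 E=2 S=0 W=0
Step 4 [EW]: N:wait,E:car3-GO,S:wait,W:empty | queues: N=0 E=1 S=0 W=0
Step 5 [EW]: N:wait,E:car4-GO,S:wait,W:empty | queues: N=0 E=0 S=0 W=0

N: empty
E: empty
S: empty
W: empty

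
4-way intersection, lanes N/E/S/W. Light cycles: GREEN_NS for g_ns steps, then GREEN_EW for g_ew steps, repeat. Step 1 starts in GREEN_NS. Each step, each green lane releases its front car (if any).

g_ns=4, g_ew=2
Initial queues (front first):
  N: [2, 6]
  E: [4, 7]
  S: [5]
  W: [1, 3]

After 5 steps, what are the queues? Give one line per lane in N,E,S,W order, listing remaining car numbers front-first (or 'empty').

Step 1 [NS]: N:car2-GO,E:wait,S:car5-GO,W:wait | queues: N=1 E=2 S=0 W=2
Step 2 [NS]: N:car6-GO,E:wait,S:empty,W:wait | queues: N=0 E=2 S=0 W=2
Step 3 [NS]: N:empty,E:wait,S:empty,W:wait | queues: N=0 E=2 S=0 W=2
Step 4 [NS]: N:empty,E:wait,S:empty,W:wait | queues: N=0 E=2 S=0 W=2
Step 5 [EW]: N:wait,E:car4-GO,S:wait,W:car1-GO | queues: N=0 E=1 S=0 W=1

N: empty
E: 7
S: empty
W: 3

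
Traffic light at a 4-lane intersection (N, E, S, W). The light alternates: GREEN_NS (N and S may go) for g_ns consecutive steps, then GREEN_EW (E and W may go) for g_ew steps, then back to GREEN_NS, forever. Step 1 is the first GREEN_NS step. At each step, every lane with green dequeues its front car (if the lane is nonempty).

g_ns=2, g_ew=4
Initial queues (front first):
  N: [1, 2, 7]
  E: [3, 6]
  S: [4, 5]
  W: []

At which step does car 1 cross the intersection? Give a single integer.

Step 1 [NS]: N:car1-GO,E:wait,S:car4-GO,W:wait | queues: N=2 E=2 S=1 W=0
Step 2 [NS]: N:car2-GO,E:wait,S:car5-GO,W:wait | queues: N=1 E=2 S=0 W=0
Step 3 [EW]: N:wait,E:car3-GO,S:wait,W:empty | queues: N=1 E=1 S=0 W=0
Step 4 [EW]: N:wait,E:car6-GO,S:wait,W:empty | queues: N=1 E=0 S=0 W=0
Step 5 [EW]: N:wait,E:empty,S:wait,W:empty | queues: N=1 E=0 S=0 W=0
Step 6 [EW]: N:wait,E:empty,S:wait,W:empty | queues: N=1 E=0 S=0 W=0
Step 7 [NS]: N:car7-GO,E:wait,S:empty,W:wait | queues: N=0 E=0 S=0 W=0
Car 1 crosses at step 1

1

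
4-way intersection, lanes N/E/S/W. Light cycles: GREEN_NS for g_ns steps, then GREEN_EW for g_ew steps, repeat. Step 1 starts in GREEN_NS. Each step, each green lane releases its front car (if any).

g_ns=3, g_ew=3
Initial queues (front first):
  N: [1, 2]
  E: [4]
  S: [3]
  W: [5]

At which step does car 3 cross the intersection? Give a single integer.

Step 1 [NS]: N:car1-GO,E:wait,S:car3-GO,W:wait | queues: N=1 E=1 S=0 W=1
Step 2 [NS]: N:car2-GO,E:wait,S:empty,W:wait | queues: N=0 E=1 S=0 W=1
Step 3 [NS]: N:empty,E:wait,S:empty,W:wait | queues: N=0 E=1 S=0 W=1
Step 4 [EW]: N:wait,E:car4-GO,S:wait,W:car5-GO | queues: N=0 E=0 S=0 W=0
Car 3 crosses at step 1

1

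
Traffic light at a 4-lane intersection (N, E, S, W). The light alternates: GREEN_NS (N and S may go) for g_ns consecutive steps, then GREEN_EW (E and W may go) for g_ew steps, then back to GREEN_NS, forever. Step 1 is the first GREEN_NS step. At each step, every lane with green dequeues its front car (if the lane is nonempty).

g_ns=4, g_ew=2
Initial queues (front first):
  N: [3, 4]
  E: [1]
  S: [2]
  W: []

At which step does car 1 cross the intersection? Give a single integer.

Step 1 [NS]: N:car3-GO,E:wait,S:car2-GO,W:wait | queues: N=1 E=1 S=0 W=0
Step 2 [NS]: N:car4-GO,E:wait,S:empty,W:wait | queues: N=0 E=1 S=0 W=0
Step 3 [NS]: N:empty,E:wait,S:empty,W:wait | queues: N=0 E=1 S=0 W=0
Step 4 [NS]: N:empty,E:wait,S:empty,W:wait | queues: N=0 E=1 S=0 W=0
Step 5 [EW]: N:wait,E:car1-GO,S:wait,W:empty | queues: N=0 E=0 S=0 W=0
Car 1 crosses at step 5

5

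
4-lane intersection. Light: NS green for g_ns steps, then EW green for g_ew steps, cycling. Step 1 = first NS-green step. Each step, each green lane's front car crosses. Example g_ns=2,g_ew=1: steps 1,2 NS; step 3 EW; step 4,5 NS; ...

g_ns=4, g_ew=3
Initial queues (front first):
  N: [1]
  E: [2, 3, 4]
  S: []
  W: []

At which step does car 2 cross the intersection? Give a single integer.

Step 1 [NS]: N:car1-GO,E:wait,S:empty,W:wait | queues: N=0 E=3 S=0 W=0
Step 2 [NS]: N:empty,E:wait,S:empty,W:wait | queues: N=0 E=3 S=0 W=0
Step 3 [NS]: N:empty,E:wait,S:empty,W:wait | queues: N=0 E=3 S=0 W=0
Step 4 [NS]: N:empty,E:wait,S:empty,W:wait | queues: N=0 E=3 S=0 W=0
Step 5 [EW]: N:wait,E:car2-GO,S:wait,W:empty | queues: N=0 E=2 S=0 W=0
Step 6 [EW]: N:wait,E:car3-GO,S:wait,W:empty | queues: N=0 E=1 S=0 W=0
Step 7 [EW]: N:wait,E:car4-GO,S:wait,W:empty | queues: N=0 E=0 S=0 W=0
Car 2 crosses at step 5

5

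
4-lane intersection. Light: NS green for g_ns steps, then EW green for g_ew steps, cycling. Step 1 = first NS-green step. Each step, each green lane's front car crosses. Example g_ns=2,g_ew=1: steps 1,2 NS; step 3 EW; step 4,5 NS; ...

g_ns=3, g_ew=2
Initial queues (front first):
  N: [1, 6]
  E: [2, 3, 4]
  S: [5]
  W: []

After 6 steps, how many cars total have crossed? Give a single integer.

Answer: 5

Derivation:
Step 1 [NS]: N:car1-GO,E:wait,S:car5-GO,W:wait | queues: N=1 E=3 S=0 W=0
Step 2 [NS]: N:car6-GO,E:wait,S:empty,W:wait | queues: N=0 E=3 S=0 W=0
Step 3 [NS]: N:empty,E:wait,S:empty,W:wait | queues: N=0 E=3 S=0 W=0
Step 4 [EW]: N:wait,E:car2-GO,S:wait,W:empty | queues: N=0 E=2 S=0 W=0
Step 5 [EW]: N:wait,E:car3-GO,S:wait,W:empty | queues: N=0 E=1 S=0 W=0
Step 6 [NS]: N:empty,E:wait,S:empty,W:wait | queues: N=0 E=1 S=0 W=0
Cars crossed by step 6: 5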